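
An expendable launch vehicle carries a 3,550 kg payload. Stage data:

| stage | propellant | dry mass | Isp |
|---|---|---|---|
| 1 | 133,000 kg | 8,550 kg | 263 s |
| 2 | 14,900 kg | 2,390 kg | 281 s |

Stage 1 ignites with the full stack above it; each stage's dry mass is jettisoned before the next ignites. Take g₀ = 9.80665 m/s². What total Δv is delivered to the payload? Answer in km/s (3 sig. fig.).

Ignition mass of stage 1 = 133,000+8,550 + 14,900+2,390 + 3,550 = 162,390 kg.
Stage 1: m₀ = 162,390 kg, m_f = 162,390 − 133,000 = 29,390 kg; Δv = 263×9.80665×ln(5.525) = 2579.1×1.7093 ≈ 4409 m/s.
Stage 2: m₀ = 20,840 kg, m_f = 20,840 − 14,900 = 5,940 kg; Δv = 281×9.80665×ln(3.508) = 2755.7×1.2552 ≈ 3459 m/s.
Total Δv = 4409 + 3459 = 7868 m/s.

Δv ≈ 7.87 km/s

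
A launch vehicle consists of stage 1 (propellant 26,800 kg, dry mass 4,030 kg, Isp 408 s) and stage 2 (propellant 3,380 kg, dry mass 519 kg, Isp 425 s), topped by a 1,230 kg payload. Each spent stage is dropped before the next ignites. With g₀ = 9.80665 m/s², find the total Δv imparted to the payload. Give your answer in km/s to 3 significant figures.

Δv ≈ 9.96 km/s

Ignition mass of stage 1 = 26,800+4,030 + 3,380+519 + 1,230 = 35,959 kg.
Stage 1: m₀ = 35,959 kg, m_f = 35,959 − 26,800 = 9,159 kg; Δv = 408×9.80665×ln(3.926) = 4001.1×1.3676 ≈ 5472 m/s.
Stage 2: m₀ = 5,129 kg, m_f = 5,129 − 3,380 = 1,749 kg; Δv = 425×9.80665×ln(2.933) = 4167.8×1.0759 ≈ 4484 m/s.
Total Δv = 5472 + 4484 = 9956 m/s.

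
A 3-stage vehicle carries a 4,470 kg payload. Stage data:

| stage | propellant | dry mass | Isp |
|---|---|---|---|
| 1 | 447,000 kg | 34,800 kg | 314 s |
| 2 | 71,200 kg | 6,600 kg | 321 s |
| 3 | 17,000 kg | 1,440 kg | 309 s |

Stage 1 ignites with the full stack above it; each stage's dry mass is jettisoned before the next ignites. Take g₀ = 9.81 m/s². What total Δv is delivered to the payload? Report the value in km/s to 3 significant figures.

Δv ≈ 12.5 km/s

Ignition mass of stage 1 = 447,000+34,800 + 71,200+6,600 + 17,000+1,440 + 4,470 = 582,510 kg.
Stage 1: m₀ = 582,510 kg, m_f = 582,510 − 447,000 = 135,510 kg; Δv = 314×9.81×ln(4.299) = 3080.3×1.4583 ≈ 4492 m/s.
Stage 2: m₀ = 100,710 kg, m_f = 100,710 − 71,200 = 29,510 kg; Δv = 321×9.81×ln(3.413) = 3149.0×1.2275 ≈ 3865 m/s.
Stage 3: m₀ = 22,910 kg, m_f = 22,910 − 17,000 = 5,910 kg; Δv = 309×9.81×ln(3.876) = 3031.3×1.3549 ≈ 4107 m/s.
Total Δv = 4492 + 3865 + 4107 = 12464 m/s.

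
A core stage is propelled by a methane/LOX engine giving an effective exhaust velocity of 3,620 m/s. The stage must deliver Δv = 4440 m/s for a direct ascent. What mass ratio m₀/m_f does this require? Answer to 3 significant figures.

From the ideal rocket equation, m₀/m_f = exp(Δv / v_e) = exp(4440 / 3620.0) = exp(1.2265) = 3.4093.

mass ratio ≈ 3.41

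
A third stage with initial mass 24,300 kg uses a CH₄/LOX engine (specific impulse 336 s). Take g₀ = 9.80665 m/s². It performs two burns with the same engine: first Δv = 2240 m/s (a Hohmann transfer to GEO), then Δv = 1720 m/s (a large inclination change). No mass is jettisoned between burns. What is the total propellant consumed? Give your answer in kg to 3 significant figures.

v_e = Isp · g₀ = 336 × 9.80665 = 3295.0 m/s.
After the first burn: m = 24300 × exp(−2240/3295.0) = 24300 × 0.50671 = 12,313.1 kg.
After the second burn: m = 12,313.1 × exp(−1720/3295.0) = 12,313.1 × 0.59333 = 7,305.73 kg.
Total propellant = m₀ − m_final = 24300 − 7,305.73 = 16,994.27 kg.

total propellant consumed ≈ 17000 kg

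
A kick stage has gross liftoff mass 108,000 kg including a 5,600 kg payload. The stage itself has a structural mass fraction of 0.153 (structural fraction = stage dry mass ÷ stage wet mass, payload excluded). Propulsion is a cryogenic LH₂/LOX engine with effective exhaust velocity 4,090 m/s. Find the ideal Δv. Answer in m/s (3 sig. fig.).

Stage wet mass = m₀ − payload = 108,000 − 5,600 = 102,400 kg.
Stage dry mass = ε × stage wet mass = 0.153 × 102,400 = 15,667.2 kg.
Burnout mass m_f = stage dry + payload = 15,667.2 + 5,600 = 21,267.2 kg.
Rocket equation: Δv = v_e · ln(108,000/21,267.2) = 4090.0 × ln(5.078) = 4090.0 × 1.6250 ≈ 6646 m/s.

Δv ≈ 6650 m/s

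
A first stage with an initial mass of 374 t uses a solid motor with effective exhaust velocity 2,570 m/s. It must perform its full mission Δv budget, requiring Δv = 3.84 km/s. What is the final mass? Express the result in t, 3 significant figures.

Rocket equation: m₀/m_f = exp(Δv / v_e) = exp(3840 / 2570.0) = exp(1.4942) = 4.4556.
m_f = m₀ / 4.4556 = 374 / 4.4556 = 83.9393 t.

final mass ≈ 83.9 t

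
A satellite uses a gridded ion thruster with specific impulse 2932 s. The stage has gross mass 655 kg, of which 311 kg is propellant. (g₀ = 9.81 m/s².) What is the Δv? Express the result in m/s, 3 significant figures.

v_e = Isp · g₀ = 2932 × 9.81 = 28762.9 m/s.
m_f = m₀ − m_prop = 655 − 311 = 344 kg.
Δv = v_e · ln(m₀/m_f) = 28762.9 × ln(1.904) = 28762.9 × 0.6440 ≈ 18523.1 m/s.

Δv ≈ 18500 m/s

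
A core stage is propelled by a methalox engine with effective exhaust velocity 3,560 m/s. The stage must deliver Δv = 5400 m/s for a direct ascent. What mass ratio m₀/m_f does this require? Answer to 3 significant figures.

Rocket equation: m₀/m_f = exp(Δv / v_e) = exp(5400 / 3560.0) = exp(1.5169) = 4.5579.

mass ratio ≈ 4.56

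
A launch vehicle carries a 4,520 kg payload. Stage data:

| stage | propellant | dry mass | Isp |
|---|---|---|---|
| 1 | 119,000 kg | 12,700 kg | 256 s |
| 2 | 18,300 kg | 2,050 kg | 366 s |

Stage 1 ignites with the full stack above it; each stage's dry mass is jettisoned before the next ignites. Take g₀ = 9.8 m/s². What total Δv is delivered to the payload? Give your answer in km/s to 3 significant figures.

Ignition mass of stage 1 = 119,000+12,700 + 18,300+2,050 + 4,520 = 156,570 kg.
Stage 1: m₀ = 156,570 kg, m_f = 156,570 − 119,000 = 37,570 kg; Δv = 256×9.8×ln(4.167) = 2508.8×1.4273 ≈ 3581 m/s.
Stage 2: m₀ = 24,870 kg, m_f = 24,870 − 18,300 = 6,570 kg; Δv = 366×9.8×ln(3.785) = 3586.8×1.3311 ≈ 4775 m/s.
Total Δv = 3581 + 4775 = 8356 m/s.

Δv ≈ 8.36 km/s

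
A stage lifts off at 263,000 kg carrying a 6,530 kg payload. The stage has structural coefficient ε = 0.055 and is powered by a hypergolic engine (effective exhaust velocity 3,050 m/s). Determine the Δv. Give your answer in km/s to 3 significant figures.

Stage wet mass = m₀ − payload = 263,000 − 6,530 = 256,470 kg.
Stage dry mass = ε × stage wet mass = 0.055 × 256,470 = 14,105.9 kg.
Burnout mass m_f = stage dry + payload = 14,105.9 + 6,530 = 20,635.9 kg.
From the ideal rocket equation, Δv = v_e · ln(263,000/20,635.9) = 3050.0 × ln(12.74) = 3050.0 × 2.5451 ≈ 7763 m/s.

Δv ≈ 7.76 km/s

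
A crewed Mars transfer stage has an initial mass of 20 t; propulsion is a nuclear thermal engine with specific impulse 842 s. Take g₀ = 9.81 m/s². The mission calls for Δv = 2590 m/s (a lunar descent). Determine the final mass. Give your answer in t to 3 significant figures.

v_e = Isp · g₀ = 842 × 9.81 = 8260.0 m/s.
m₀/m_f = exp(Δv / v_e) = exp(2590 / 8260.0) = exp(0.3136) = 1.3683.
m_f = m₀ / 1.3683 = 20 / 1.3683 = 14.6167 t.

final mass ≈ 14.6 t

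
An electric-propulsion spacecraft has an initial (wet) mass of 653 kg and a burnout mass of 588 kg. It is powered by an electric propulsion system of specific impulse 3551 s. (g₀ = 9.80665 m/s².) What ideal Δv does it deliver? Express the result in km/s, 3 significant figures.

Δv ≈ 3.65 km/s

v_e = Isp · g₀ = 3551 × 9.80665 = 34823.4 m/s.
Using Δv = v_e ln(m₀/m_f): Δv = v_e · ln(m₀/m_f) = 34823.4 × ln(1.111) = 34823.4 × 0.1049 ≈ 3651.2 m/s.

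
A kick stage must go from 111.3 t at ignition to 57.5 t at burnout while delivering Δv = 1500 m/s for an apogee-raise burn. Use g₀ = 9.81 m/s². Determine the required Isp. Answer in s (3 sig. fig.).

ln(m₀/m_f) = ln(111300/57500) = ln(1.936) = 0.6604.
Rocket equation: v_e = Δv / ln(m₀/m_f) = 1500 / 0.6604 = 2271.2 m/s.
Isp = v_e / g₀ = 2271.2 / 9.81 = 231.5 s.

Isp ≈ 232 s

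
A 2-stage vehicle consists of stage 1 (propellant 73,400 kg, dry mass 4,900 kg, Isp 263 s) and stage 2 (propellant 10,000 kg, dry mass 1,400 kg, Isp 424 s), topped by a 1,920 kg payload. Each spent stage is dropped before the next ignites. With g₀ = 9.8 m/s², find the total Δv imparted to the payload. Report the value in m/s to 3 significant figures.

Δv ≈ 9940 m/s

Ignition mass of stage 1 = 73,400+4,900 + 10,000+1,400 + 1,920 = 91,620 kg.
Stage 1: m₀ = 91,620 kg, m_f = 91,620 − 73,400 = 18,220 kg; Δv = 263×9.8×ln(5.029) = 2577.4×1.6151 ≈ 4163 m/s.
Stage 2: m₀ = 13,320 kg, m_f = 13,320 − 10,000 = 3,320 kg; Δv = 424×9.8×ln(4.012) = 4155.2×1.3893 ≈ 5773 m/s.
Total Δv = 4163 + 5773 = 9936 m/s.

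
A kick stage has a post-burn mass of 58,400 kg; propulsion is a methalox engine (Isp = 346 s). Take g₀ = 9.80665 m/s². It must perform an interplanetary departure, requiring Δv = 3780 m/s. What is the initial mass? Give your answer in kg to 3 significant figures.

v_e = Isp · g₀ = 346 × 9.80665 = 3393.1 m/s.
m₀/m_f = exp(Δv / v_e) = exp(3780 / 3393.1) = exp(1.1140) = 3.0466.
m₀ = m_f × 3.0466 = 58,400 × 3.0466 = 177,921 kg.

initial mass ≈ 178000 kg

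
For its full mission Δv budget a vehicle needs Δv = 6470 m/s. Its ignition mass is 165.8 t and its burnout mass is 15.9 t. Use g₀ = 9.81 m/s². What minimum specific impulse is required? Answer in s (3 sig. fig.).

Isp ≈ 281 s

ln(m₀/m_f) = ln(165800/15900) = ln(10.43) = 2.3445.
By the Tsiolkovsky rocket equation, v_e = Δv / ln(m₀/m_f) = 6470 / 2.3445 = 2759.7 m/s.
Isp = v_e / g₀ = 2759.7 / 9.81 = 281.3 s.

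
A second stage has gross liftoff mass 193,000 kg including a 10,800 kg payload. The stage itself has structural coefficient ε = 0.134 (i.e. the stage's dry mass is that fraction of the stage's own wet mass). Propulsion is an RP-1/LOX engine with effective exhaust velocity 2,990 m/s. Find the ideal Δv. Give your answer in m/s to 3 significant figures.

Δv ≈ 5090 m/s

Stage wet mass = m₀ − payload = 193,000 − 10,800 = 182,200 kg.
Stage dry mass = ε × stage wet mass = 0.134 × 182,200 = 24,414.8 kg.
Burnout mass m_f = stage dry + payload = 24,414.8 + 10,800 = 35,214.8 kg.
Δv = v_e · ln(193,000/35,214.8) = 2990.0 × ln(5.481) = 2990.0 × 1.7012 ≈ 5087 m/s.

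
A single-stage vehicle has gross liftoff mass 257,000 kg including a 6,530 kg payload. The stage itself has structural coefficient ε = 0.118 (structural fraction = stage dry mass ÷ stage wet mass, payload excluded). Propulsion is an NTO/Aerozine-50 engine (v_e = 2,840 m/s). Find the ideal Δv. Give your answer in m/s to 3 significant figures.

Δv ≈ 5580 m/s

Stage wet mass = m₀ − payload = 257,000 − 6,530 = 250,470 kg.
Stage dry mass = ε × stage wet mass = 0.118 × 250,470 = 29,555.5 kg.
Burnout mass m_f = stage dry + payload = 29,555.5 + 6,530 = 36,085.5 kg.
Δv = v_e · ln(257,000/36,085.5) = 2840.0 × ln(7.122) = 2840.0 × 1.9632 ≈ 5575 m/s.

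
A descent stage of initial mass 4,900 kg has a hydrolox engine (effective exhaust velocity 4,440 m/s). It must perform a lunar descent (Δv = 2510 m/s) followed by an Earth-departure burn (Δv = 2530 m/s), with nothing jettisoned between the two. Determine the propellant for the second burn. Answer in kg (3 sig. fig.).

After the first burn: m = 4900 × exp(−2510/4440.0) = 4900 × 0.56818 = 2,784.08 kg.
After the second burn: m = 2,784.08 × exp(−2530/4440.0) = 2,784.08 × 0.56563 = 1,574.76 kg.
Second-burn propellant = 2,784.08 − 1,574.76 = 1,209.32 kg.

propellant for the second burn ≈ 1210 kg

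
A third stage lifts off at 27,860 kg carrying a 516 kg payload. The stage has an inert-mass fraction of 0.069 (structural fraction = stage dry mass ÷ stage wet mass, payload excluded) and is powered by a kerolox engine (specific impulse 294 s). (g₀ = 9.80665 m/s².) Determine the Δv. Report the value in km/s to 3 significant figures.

Δv ≈ 7.07 km/s

Stage wet mass = m₀ − payload = 27,860 − 516 = 27,344 kg.
Stage dry mass = ε × stage wet mass = 0.069 × 27,344 = 1,886.74 kg.
Burnout mass m_f = stage dry + payload = 1,886.74 + 516 = 2,402.74 kg.
v_e = Isp · g₀ = 294 × 9.80665 = 2883.2 m/s.
Δv = v_e · ln(27,860/2,402.74) = 2883.2 × ln(11.6) = 2883.2 × 2.4506 ≈ 7065 m/s.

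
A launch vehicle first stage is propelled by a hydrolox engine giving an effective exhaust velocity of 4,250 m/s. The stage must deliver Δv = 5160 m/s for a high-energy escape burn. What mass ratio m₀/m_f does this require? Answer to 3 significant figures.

mass ratio ≈ 3.37

From the ideal rocket equation, m₀/m_f = exp(Δv / v_e) = exp(5160 / 4250.0) = exp(1.2141) = 3.3673.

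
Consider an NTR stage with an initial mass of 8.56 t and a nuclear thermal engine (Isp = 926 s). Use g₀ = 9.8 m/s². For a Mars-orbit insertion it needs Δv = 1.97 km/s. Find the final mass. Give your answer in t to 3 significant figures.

final mass ≈ 6.89 t

v_e = Isp · g₀ = 926 × 9.8 = 9074.8 m/s.
Using Δv = v_e ln(m₀/m_f): m₀/m_f = exp(Δv / v_e) = exp(1970 / 9074.8) = exp(0.2171) = 1.2424.
m_f = m₀ / 1.2424 = 8.56 / 1.2424 = 6.88989 t.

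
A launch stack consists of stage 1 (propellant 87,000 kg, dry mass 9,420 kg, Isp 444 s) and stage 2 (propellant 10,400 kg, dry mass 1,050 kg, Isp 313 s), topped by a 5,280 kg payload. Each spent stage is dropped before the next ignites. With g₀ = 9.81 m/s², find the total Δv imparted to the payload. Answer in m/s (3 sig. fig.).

Δv ≈ 9360 m/s

Ignition mass of stage 1 = 87,000+9,420 + 10,400+1,050 + 5,280 = 113,150 kg.
Stage 1: m₀ = 113,150 kg, m_f = 113,150 − 87,000 = 26,150 kg; Δv = 444×9.81×ln(4.327) = 4355.6×1.4649 ≈ 6380 m/s.
Stage 2: m₀ = 16,730 kg, m_f = 16,730 − 10,400 = 6,330 kg; Δv = 313×9.81×ln(2.643) = 3070.5×0.9719 ≈ 2984 m/s.
Total Δv = 6380 + 2984 = 9364 m/s.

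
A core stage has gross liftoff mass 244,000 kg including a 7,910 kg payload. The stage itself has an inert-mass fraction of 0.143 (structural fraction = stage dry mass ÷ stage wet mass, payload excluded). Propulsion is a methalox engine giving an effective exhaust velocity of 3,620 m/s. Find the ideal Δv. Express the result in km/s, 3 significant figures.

Δv ≈ 6.40 km/s

Stage wet mass = m₀ − payload = 244,000 − 7,910 = 236,090 kg.
Stage dry mass = ε × stage wet mass = 0.143 × 236,090 = 33,760.9 kg.
Burnout mass m_f = stage dry + payload = 33,760.9 + 7,910 = 41,670.9 kg.
Using Δv = v_e ln(m₀/m_f): Δv = v_e · ln(244,000/41,670.9) = 3620.0 × ln(5.855) = 3620.0 × 1.7674 ≈ 6398 m/s.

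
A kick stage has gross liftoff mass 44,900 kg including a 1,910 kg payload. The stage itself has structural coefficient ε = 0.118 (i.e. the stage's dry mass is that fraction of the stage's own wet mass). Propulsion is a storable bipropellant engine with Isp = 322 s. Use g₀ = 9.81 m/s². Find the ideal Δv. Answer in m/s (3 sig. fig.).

Stage wet mass = m₀ − payload = 44,900 − 1,910 = 42,990 kg.
Stage dry mass = ε × stage wet mass = 0.118 × 42,990 = 5,072.82 kg.
Burnout mass m_f = stage dry + payload = 5,072.82 + 1,910 = 6,982.82 kg.
v_e = Isp · g₀ = 322 × 9.81 = 3158.8 m/s.
Δv = v_e · ln(44,900/6,982.82) = 3158.8 × ln(6.43) = 3158.8 × 1.8610 ≈ 5879 m/s.

Δv ≈ 5880 m/s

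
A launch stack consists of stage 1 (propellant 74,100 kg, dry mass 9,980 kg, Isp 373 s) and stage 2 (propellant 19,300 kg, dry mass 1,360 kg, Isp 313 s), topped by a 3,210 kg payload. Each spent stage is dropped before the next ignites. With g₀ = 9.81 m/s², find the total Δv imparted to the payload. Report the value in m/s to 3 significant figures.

Ignition mass of stage 1 = 74,100+9,980 + 19,300+1,360 + 3,210 = 107,950 kg.
Stage 1: m₀ = 107,950 kg, m_f = 107,950 − 74,100 = 33,850 kg; Δv = 373×9.81×ln(3.189) = 3659.1×1.1597 ≈ 4244 m/s.
Stage 2: m₀ = 23,870 kg, m_f = 23,870 − 19,300 = 4,570 kg; Δv = 313×9.81×ln(5.223) = 3070.5×1.6531 ≈ 5076 m/s.
Total Δv = 4244 + 5076 = 9320 m/s.

Δv ≈ 9320 m/s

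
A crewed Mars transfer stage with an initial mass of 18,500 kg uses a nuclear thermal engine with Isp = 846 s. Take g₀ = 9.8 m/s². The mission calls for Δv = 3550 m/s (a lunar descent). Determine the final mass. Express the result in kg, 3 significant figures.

final mass ≈ 12100 kg

v_e = Isp · g₀ = 846 × 9.8 = 8290.8 m/s.
Rocket equation: m₀/m_f = exp(Δv / v_e) = exp(3550 / 8290.8) = exp(0.4282) = 1.5345.
m_f = m₀ / 1.5345 = 18,500 / 1.5345 = 12,056 kg.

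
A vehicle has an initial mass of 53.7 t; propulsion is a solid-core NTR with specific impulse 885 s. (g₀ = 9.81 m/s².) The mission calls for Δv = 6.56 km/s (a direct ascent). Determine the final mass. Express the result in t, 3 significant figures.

final mass ≈ 25.2 t

v_e = Isp · g₀ = 885 × 9.81 = 8681.9 m/s.
By the Tsiolkovsky rocket equation, m₀/m_f = exp(Δv / v_e) = exp(6560 / 8681.9) = exp(0.7556) = 2.1289.
m_f = m₀ / 2.1289 = 53.7 / 2.1289 = 25.2243 t.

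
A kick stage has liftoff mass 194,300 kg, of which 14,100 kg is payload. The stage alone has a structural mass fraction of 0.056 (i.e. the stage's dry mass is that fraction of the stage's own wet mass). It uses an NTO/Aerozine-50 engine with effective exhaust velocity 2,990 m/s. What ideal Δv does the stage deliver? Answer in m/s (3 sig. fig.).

Stage wet mass = m₀ − payload = 194,300 − 14,100 = 180,200 kg.
Stage dry mass = ε × stage wet mass = 0.056 × 180,200 = 10,091.2 kg.
Burnout mass m_f = stage dry + payload = 10,091.2 + 14,100 = 24,191.2 kg.
Using Δv = v_e ln(m₀/m_f): Δv = v_e · ln(194,300/24,191.2) = 2990.0 × ln(8.032) = 2990.0 × 2.0834 ≈ 6229 m/s.

Δv ≈ 6230 m/s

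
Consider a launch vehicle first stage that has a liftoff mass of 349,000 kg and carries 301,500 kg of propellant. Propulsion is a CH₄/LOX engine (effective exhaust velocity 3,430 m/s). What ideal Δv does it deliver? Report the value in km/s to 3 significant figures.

m_f = m₀ − m_prop = 349,000 − 301,500 = 47,500 kg.
Using Δv = v_e ln(m₀/m_f): Δv = v_e · ln(m₀/m_f) = 3430.0 × ln(7.347) = 3430.0 × 1.9943 ≈ 6840.6 m/s.

Δv ≈ 6.84 km/s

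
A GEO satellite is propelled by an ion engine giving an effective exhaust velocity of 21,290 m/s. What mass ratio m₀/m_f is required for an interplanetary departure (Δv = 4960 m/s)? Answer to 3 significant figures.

m₀/m_f = exp(Δv / v_e) = exp(4960 / 21290.0) = exp(0.2330) = 1.2623.

mass ratio ≈ 1.26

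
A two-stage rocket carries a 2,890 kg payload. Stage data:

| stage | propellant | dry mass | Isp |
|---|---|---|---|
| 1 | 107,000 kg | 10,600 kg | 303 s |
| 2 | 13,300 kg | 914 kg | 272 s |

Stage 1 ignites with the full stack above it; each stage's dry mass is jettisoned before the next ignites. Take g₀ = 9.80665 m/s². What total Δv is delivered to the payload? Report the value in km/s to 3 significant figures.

Δv ≈ 8.71 km/s

Ignition mass of stage 1 = 107,000+10,600 + 13,300+914 + 2,890 = 134,704 kg.
Stage 1: m₀ = 134,704 kg, m_f = 134,704 − 107,000 = 27,704 kg; Δv = 303×9.80665×ln(4.862) = 2971.4×1.5815 ≈ 4699 m/s.
Stage 2: m₀ = 17,104 kg, m_f = 17,104 − 13,300 = 3,804 kg; Δv = 272×9.80665×ln(4.496) = 2667.4×1.5033 ≈ 4010 m/s.
Total Δv = 4699 + 4010 = 8709 m/s.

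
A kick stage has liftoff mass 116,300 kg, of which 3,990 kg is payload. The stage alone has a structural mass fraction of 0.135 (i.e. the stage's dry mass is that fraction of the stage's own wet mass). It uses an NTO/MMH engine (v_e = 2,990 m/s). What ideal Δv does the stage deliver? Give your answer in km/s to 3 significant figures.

Δv ≈ 5.39 km/s

Stage wet mass = m₀ − payload = 116,300 − 3,990 = 112,310 kg.
Stage dry mass = ε × stage wet mass = 0.135 × 112,310 = 15,161.9 kg.
Burnout mass m_f = stage dry + payload = 15,161.9 + 3,990 = 19,151.9 kg.
By the Tsiolkovsky rocket equation, Δv = v_e · ln(116,300/19,151.9) = 2990.0 × ln(6.073) = 2990.0 × 1.8038 ≈ 5393 m/s.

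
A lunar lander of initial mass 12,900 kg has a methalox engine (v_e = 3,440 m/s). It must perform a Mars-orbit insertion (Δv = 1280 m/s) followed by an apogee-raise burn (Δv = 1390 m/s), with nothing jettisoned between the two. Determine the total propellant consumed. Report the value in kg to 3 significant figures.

total propellant consumed ≈ 6960 kg

After the first burn: m = 12900 × exp(−1280/3440.0) = 12900 × 0.68929 = 8,891.84 kg.
After the second burn: m = 8,891.84 × exp(−1390/3440.0) = 8,891.84 × 0.66760 = 5,936.19 kg.
Total propellant = m₀ − m_final = 12900 − 5,936.19 = 6,963.81 kg.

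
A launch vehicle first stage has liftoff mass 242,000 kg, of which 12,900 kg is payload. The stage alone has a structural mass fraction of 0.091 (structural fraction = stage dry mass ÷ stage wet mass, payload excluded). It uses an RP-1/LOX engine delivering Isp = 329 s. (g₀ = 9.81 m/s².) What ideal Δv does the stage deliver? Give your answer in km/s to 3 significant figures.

Stage wet mass = m₀ − payload = 242,000 − 12,900 = 229,100 kg.
Stage dry mass = ε × stage wet mass = 0.091 × 229,100 = 20,848.1 kg.
Burnout mass m_f = stage dry + payload = 20,848.1 + 12,900 = 33,748.1 kg.
v_e = Isp · g₀ = 329 × 9.81 = 3227.5 m/s.
Δv = v_e · ln(242,000/33,748.1) = 3227.5 × ln(7.171) = 3227.5 × 1.9700 ≈ 6358 m/s.

Δv ≈ 6.36 km/s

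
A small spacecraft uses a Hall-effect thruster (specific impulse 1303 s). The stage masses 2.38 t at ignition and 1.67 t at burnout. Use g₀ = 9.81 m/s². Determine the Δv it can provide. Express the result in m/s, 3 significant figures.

Δv ≈ 4530 m/s

v_e = Isp · g₀ = 1303 × 9.81 = 12782.4 m/s.
By the Tsiolkovsky rocket equation, Δv = v_e · ln(m₀/m_f) = 12782.4 × ln(1.425) = 12782.4 × 0.3543 ≈ 4528.5 m/s.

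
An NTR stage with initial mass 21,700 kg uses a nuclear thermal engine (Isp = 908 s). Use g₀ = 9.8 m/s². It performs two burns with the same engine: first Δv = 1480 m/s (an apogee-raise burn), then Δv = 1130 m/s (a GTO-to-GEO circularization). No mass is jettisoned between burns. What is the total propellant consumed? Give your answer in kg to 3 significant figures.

v_e = Isp · g₀ = 908 × 9.8 = 8898.4 m/s.
After the first burn: m = 21700 × exp(−1480/8898.4) = 21700 × 0.84677 = 18,374.9 kg.
After the second burn: m = 18,374.9 × exp(−1130/8898.4) = 18,374.9 × 0.88074 = 16,183.5 kg.
Total propellant = m₀ − m_final = 21700 − 16,183.5 = 5,516.5 kg.

total propellant consumed ≈ 5520 kg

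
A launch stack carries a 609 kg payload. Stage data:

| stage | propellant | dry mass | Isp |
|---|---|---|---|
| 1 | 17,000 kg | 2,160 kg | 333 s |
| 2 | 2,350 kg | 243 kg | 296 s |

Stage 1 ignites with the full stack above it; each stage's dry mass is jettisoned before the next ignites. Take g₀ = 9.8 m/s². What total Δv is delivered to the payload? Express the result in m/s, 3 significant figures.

Ignition mass of stage 1 = 17,000+2,160 + 2,350+243 + 609 = 22,362 kg.
Stage 1: m₀ = 22,362 kg, m_f = 22,362 − 17,000 = 5,362 kg; Δv = 333×9.8×ln(4.17) = 3263.4×1.4280 ≈ 4660 m/s.
Stage 2: m₀ = 3,202 kg, m_f = 3,202 − 2,350 = 852 kg; Δv = 296×9.8×ln(3.758) = 2900.8×1.3239 ≈ 3840 m/s.
Total Δv = 4660 + 3840 = 8500 m/s.

Δv ≈ 8500 m/s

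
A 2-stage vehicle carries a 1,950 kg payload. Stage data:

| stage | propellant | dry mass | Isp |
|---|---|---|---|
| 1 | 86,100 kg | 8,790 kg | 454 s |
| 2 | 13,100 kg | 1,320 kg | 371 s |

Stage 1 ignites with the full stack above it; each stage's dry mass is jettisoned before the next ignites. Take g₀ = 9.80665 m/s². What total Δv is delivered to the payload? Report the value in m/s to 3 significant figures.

Ignition mass of stage 1 = 86,100+8,790 + 13,100+1,320 + 1,950 = 111,260 kg.
Stage 1: m₀ = 111,260 kg, m_f = 111,260 − 86,100 = 25,160 kg; Δv = 454×9.80665×ln(4.422) = 4452.2×1.4866 ≈ 6619 m/s.
Stage 2: m₀ = 16,370 kg, m_f = 16,370 − 13,100 = 3,270 kg; Δv = 371×9.80665×ln(5.006) = 3638.3×1.6107 ≈ 5860 m/s.
Total Δv = 6619 + 5860 = 12479 m/s.

Δv ≈ 12500 m/s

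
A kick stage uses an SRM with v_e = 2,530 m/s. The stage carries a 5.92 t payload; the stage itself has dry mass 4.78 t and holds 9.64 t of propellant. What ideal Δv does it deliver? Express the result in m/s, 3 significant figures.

Δv ≈ 1630 m/s

m₀ = payload + dry + propellant = 5.92 + 4.78 + 9.64 = 20.34 t.
m_f = payload + dry = 5.92 + 4.78 = 10.7 t.
Δv = v_e · ln(m₀/m_f) = 2530.0 × ln(1.901) = 2530.0 × 0.6423 ≈ 1625.1 m/s.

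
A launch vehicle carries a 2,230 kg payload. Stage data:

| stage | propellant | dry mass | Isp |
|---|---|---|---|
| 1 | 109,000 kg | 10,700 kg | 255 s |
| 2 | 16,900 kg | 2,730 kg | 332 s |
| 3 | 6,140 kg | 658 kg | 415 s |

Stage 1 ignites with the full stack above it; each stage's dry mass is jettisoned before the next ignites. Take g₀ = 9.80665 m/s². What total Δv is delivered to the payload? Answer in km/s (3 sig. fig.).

Δv ≈ 10.9 km/s

Ignition mass of stage 1 = 109,000+10,700 + 16,900+2,730 + 6,140+658 + 2,230 = 148,358 kg.
Stage 1: m₀ = 148,358 kg, m_f = 148,358 − 109,000 = 39,358 kg; Δv = 255×9.80665×ln(3.769) = 2500.7×1.3269 ≈ 3318 m/s.
Stage 2: m₀ = 28,658 kg, m_f = 28,658 − 16,900 = 11,758 kg; Δv = 332×9.80665×ln(2.437) = 3255.8×0.8909 ≈ 2901 m/s.
Stage 3: m₀ = 9,028 kg, m_f = 9,028 − 6,140 = 2,888 kg; Δv = 415×9.80665×ln(3.126) = 4069.8×1.1398 ≈ 4639 m/s.
Total Δv = 3318 + 2901 + 4639 = 10858 m/s.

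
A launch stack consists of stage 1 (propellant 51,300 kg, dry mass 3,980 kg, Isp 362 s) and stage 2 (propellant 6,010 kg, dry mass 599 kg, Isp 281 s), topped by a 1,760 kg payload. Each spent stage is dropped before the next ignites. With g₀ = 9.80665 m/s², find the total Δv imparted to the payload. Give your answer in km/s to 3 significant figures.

Δv ≈ 9.31 km/s

Ignition mass of stage 1 = 51,300+3,980 + 6,010+599 + 1,760 = 63,649 kg.
Stage 1: m₀ = 63,649 kg, m_f = 63,649 − 51,300 = 12,349 kg; Δv = 362×9.80665×ln(5.154) = 3550.0×1.6398 ≈ 5821 m/s.
Stage 2: m₀ = 8,369 kg, m_f = 8,369 − 6,010 = 2,359 kg; Δv = 281×9.80665×ln(3.548) = 2755.7×1.2663 ≈ 3489 m/s.
Total Δv = 5821 + 3489 = 9310 m/s.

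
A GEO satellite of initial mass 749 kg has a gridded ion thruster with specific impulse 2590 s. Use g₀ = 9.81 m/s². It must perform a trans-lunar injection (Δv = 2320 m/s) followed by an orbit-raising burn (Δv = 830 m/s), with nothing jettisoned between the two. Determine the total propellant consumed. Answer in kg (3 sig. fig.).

total propellant consumed ≈ 87.3 kg

v_e = Isp · g₀ = 2590 × 9.81 = 25407.9 m/s.
After the first burn: m = 749 × exp(−2320/25407.9) = 749 × 0.91273 = 683.635 kg.
After the second burn: m = 683.635 × exp(−830/25407.9) = 683.635 × 0.96786 = 661.663 kg.
Total propellant = m₀ − m_final = 749 − 661.663 = 87.337 kg.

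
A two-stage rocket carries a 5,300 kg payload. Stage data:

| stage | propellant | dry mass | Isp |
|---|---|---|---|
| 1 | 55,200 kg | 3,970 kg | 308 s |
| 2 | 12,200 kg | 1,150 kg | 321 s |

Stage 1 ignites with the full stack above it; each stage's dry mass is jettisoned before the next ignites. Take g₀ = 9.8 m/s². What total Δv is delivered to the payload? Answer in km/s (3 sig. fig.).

Ignition mass of stage 1 = 55,200+3,970 + 12,200+1,150 + 5,300 = 77,820 kg.
Stage 1: m₀ = 77,820 kg, m_f = 77,820 − 55,200 = 22,620 kg; Δv = 308×9.8×ln(3.44) = 3018.4×1.2356 ≈ 3729 m/s.
Stage 2: m₀ = 18,650 kg, m_f = 18,650 − 12,200 = 6,450 kg; Δv = 321×9.8×ln(2.891) = 3145.8×1.0618 ≈ 3340 m/s.
Total Δv = 3729 + 3340 = 7069 m/s.

Δv ≈ 7.07 km/s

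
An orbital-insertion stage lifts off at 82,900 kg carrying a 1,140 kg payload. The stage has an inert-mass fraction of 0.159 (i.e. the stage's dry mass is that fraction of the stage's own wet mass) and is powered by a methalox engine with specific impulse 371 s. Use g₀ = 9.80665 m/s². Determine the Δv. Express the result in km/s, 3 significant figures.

Δv ≈ 6.43 km/s

Stage wet mass = m₀ − payload = 82,900 − 1,140 = 81,760 kg.
Stage dry mass = ε × stage wet mass = 0.159 × 81,760 = 12,999.8 kg.
Burnout mass m_f = stage dry + payload = 12,999.8 + 1,140 = 14,139.8 kg.
v_e = Isp · g₀ = 371 × 9.80665 = 3638.3 m/s.
Using Δv = v_e ln(m₀/m_f): Δv = v_e · ln(82,900/14,139.8) = 3638.3 × ln(5.863) = 3638.3 × 1.7686 ≈ 6435 m/s.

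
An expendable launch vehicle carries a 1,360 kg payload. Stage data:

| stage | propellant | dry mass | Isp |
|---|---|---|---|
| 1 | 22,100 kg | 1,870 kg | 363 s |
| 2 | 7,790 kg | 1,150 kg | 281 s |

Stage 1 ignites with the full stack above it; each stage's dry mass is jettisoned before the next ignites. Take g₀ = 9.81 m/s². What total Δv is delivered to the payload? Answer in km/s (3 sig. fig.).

Δv ≈ 7.58 km/s

Ignition mass of stage 1 = 22,100+1,870 + 7,790+1,150 + 1,360 = 34,270 kg.
Stage 1: m₀ = 34,270 kg, m_f = 34,270 − 22,100 = 12,170 kg; Δv = 363×9.81×ln(2.816) = 3561.0×1.0353 ≈ 3687 m/s.
Stage 2: m₀ = 10,300 kg, m_f = 10,300 − 7,790 = 2,510 kg; Δv = 281×9.81×ln(4.104) = 2756.6×1.4119 ≈ 3892 m/s.
Total Δv = 3687 + 3892 = 7579 m/s.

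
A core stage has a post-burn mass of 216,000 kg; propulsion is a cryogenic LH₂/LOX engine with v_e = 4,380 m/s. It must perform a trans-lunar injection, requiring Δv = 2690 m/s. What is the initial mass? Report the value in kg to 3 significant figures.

Rocket equation: m₀/m_f = exp(Δv / v_e) = exp(2690 / 4380.0) = exp(0.6142) = 1.8481.
m₀ = m_f × 1.8481 = 216,000 × 1.8481 = 399,190 kg.

initial mass ≈ 399000 kg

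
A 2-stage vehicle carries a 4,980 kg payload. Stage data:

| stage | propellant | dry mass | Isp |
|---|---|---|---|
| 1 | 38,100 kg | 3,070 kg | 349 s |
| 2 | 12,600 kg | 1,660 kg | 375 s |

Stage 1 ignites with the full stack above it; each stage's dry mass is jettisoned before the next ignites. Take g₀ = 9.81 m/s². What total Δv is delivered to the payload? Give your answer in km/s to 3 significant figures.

Δv ≈ 7.32 km/s

Ignition mass of stage 1 = 38,100+3,070 + 12,600+1,660 + 4,980 = 60,410 kg.
Stage 1: m₀ = 60,410 kg, m_f = 60,410 − 38,100 = 22,310 kg; Δv = 349×9.81×ln(2.708) = 3423.7×0.9961 ≈ 3410 m/s.
Stage 2: m₀ = 19,240 kg, m_f = 19,240 − 12,600 = 6,640 kg; Δv = 375×9.81×ln(2.898) = 3678.8×1.0639 ≈ 3914 m/s.
Total Δv = 3410 + 3914 = 7324 m/s.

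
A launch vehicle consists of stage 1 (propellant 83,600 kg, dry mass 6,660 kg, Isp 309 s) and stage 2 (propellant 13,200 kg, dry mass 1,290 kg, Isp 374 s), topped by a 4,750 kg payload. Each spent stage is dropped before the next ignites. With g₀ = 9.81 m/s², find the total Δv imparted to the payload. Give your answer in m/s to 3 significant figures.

Δv ≈ 8620 m/s

Ignition mass of stage 1 = 83,600+6,660 + 13,200+1,290 + 4,750 = 109,500 kg.
Stage 1: m₀ = 109,500 kg, m_f = 109,500 − 83,600 = 25,900 kg; Δv = 309×9.81×ln(4.228) = 3031.3×1.4417 ≈ 4370 m/s.
Stage 2: m₀ = 19,240 kg, m_f = 19,240 − 13,200 = 6,040 kg; Δv = 374×9.81×ln(3.185) = 3668.9×1.1586 ≈ 4251 m/s.
Total Δv = 4370 + 4251 = 8621 m/s.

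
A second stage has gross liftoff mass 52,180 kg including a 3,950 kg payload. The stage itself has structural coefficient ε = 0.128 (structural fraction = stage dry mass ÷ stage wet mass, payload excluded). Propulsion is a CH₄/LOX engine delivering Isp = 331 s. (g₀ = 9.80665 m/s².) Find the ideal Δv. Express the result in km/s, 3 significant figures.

Stage wet mass = m₀ − payload = 52,180 − 3,950 = 48,230 kg.
Stage dry mass = ε × stage wet mass = 0.128 × 48,230 = 6,173.44 kg.
Burnout mass m_f = stage dry + payload = 6,173.44 + 3,950 = 10,123.44 kg.
v_e = Isp · g₀ = 331 × 9.80665 = 3246.0 m/s.
Δv = v_e · ln(52,180/10,123.44) = 3246.0 × ln(5.154) = 3246.0 × 1.6398 ≈ 5323 m/s.

Δv ≈ 5.32 km/s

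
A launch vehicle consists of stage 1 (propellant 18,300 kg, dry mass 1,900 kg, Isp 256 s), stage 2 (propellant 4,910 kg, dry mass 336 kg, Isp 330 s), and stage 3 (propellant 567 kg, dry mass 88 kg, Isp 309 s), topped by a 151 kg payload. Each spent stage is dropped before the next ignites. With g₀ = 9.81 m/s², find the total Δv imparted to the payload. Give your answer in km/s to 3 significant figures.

Δv ≈ 12.1 km/s

Ignition mass of stage 1 = 18,300+1,900 + 4,910+336 + 567+88 + 151 = 26,252 kg.
Stage 1: m₀ = 26,252 kg, m_f = 26,252 − 18,300 = 7,952 kg; Δv = 256×9.81×ln(3.301) = 2511.4×1.1943 ≈ 2999 m/s.
Stage 2: m₀ = 6,052 kg, m_f = 6,052 − 4,910 = 1,142 kg; Δv = 330×9.81×ln(5.299) = 3237.3×1.6676 ≈ 5399 m/s.
Stage 3: m₀ = 806 kg, m_f = 806 − 567 = 239 kg; Δv = 309×9.81×ln(3.372) = 3031.3×1.2156 ≈ 3685 m/s.
Total Δv = 2999 + 5399 + 3685 = 12083 m/s.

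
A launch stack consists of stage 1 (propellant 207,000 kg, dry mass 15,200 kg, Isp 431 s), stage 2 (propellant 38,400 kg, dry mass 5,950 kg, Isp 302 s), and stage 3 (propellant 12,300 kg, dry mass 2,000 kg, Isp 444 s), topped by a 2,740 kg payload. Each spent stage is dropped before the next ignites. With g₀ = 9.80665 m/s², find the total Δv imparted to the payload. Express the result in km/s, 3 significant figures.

Ignition mass of stage 1 = 207,000+15,200 + 38,400+5,950 + 12,300+2,000 + 2,740 = 283,590 kg.
Stage 1: m₀ = 283,590 kg, m_f = 283,590 − 207,000 = 76,590 kg; Δv = 431×9.80665×ln(3.703) = 4226.7×1.3091 ≈ 5533 m/s.
Stage 2: m₀ = 61,390 kg, m_f = 61,390 − 38,400 = 22,990 kg; Δv = 302×9.80665×ln(2.67) = 2961.6×0.9822 ≈ 2909 m/s.
Stage 3: m₀ = 17,040 kg, m_f = 17,040 − 12,300 = 4,740 kg; Δv = 444×9.80665×ln(3.595) = 4354.2×1.2795 ≈ 5571 m/s.
Total Δv = 5533 + 2909 + 5571 = 14013 m/s.

Δv ≈ 14.0 km/s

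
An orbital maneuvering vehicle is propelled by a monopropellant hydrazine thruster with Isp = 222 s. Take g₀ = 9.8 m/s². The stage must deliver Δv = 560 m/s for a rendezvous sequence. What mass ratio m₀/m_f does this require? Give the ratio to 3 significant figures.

v_e = Isp · g₀ = 222 × 9.8 = 2175.6 m/s.
m₀/m_f = exp(Δv / v_e) = exp(560 / 2175.6) = exp(0.2574) = 1.2936.

mass ratio ≈ 1.29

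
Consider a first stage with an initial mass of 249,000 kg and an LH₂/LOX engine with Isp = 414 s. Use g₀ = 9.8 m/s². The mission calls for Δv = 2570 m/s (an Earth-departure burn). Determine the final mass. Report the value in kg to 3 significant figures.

v_e = Isp · g₀ = 414 × 9.8 = 4057.2 m/s.
m₀/m_f = exp(Δv / v_e) = exp(2570 / 4057.2) = exp(0.6334) = 1.8841.
m_f = m₀ / 1.8841 = 249,000 / 1.8841 = 132,159 kg.

final mass ≈ 132000 kg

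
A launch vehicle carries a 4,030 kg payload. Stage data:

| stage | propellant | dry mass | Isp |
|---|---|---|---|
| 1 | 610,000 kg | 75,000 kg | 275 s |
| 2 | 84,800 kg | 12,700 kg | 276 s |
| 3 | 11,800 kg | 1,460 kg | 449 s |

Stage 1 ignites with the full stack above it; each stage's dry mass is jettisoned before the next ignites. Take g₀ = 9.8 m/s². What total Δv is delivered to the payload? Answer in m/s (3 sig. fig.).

Ignition mass of stage 1 = 610,000+75,000 + 84,800+12,700 + 11,800+1,460 + 4,030 = 799,790 kg.
Stage 1: m₀ = 799,790 kg, m_f = 799,790 − 610,000 = 189,790 kg; Δv = 275×9.8×ln(4.214) = 2695.0×1.4384 ≈ 3877 m/s.
Stage 2: m₀ = 114,790 kg, m_f = 114,790 − 84,800 = 29,990 kg; Δv = 276×9.8×ln(3.828) = 2704.8×1.3422 ≈ 3630 m/s.
Stage 3: m₀ = 17,290 kg, m_f = 17,290 − 11,800 = 5,490 kg; Δv = 449×9.8×ln(3.149) = 4400.2×1.1472 ≈ 5048 m/s.
Total Δv = 3877 + 3630 + 5048 = 12555 m/s.

Δv ≈ 12600 m/s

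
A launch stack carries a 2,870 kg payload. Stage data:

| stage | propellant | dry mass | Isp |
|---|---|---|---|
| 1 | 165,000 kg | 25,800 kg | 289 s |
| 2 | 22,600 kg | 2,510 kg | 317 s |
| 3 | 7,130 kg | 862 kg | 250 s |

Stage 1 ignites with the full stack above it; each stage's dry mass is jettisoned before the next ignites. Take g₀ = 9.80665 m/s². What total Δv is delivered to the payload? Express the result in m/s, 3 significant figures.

Ignition mass of stage 1 = 165,000+25,800 + 22,600+2,510 + 7,130+862 + 2,870 = 226,772 kg.
Stage 1: m₀ = 226,772 kg, m_f = 226,772 − 165,000 = 61,772 kg; Δv = 289×9.80665×ln(3.671) = 2834.1×1.3005 ≈ 3686 m/s.
Stage 2: m₀ = 35,972 kg, m_f = 35,972 − 22,600 = 13,372 kg; Δv = 317×9.80665×ln(2.69) = 3108.7×0.9896 ≈ 3076 m/s.
Stage 3: m₀ = 10,862 kg, m_f = 10,862 − 7,130 = 3,732 kg; Δv = 250×9.80665×ln(2.911) = 2451.7×1.0683 ≈ 2619 m/s.
Total Δv = 3686 + 3076 + 2619 = 9381 m/s.

Δv ≈ 9380 m/s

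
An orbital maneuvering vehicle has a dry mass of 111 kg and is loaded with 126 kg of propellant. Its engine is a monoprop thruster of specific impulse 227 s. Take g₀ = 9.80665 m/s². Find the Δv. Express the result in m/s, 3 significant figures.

v_e = Isp · g₀ = 227 × 9.80665 = 2226.1 m/s.
m₀ = m_dry + m_prop = 111 + 126 = 237 kg.
Δv = v_e · ln(m₀/m_f) = 2226.1 × ln(2.135) = 2226.1 × 0.7585 ≈ 1688.6 m/s.

Δv ≈ 1690 m/s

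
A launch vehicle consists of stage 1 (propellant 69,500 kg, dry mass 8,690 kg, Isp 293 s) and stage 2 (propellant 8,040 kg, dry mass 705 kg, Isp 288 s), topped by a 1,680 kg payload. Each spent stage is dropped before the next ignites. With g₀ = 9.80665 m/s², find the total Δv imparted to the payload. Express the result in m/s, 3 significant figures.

Δv ≈ 8570 m/s

Ignition mass of stage 1 = 69,500+8,690 + 8,040+705 + 1,680 = 88,615 kg.
Stage 1: m₀ = 88,615 kg, m_f = 88,615 − 69,500 = 19,115 kg; Δv = 293×9.80665×ln(4.636) = 2873.3×1.5338 ≈ 4407 m/s.
Stage 2: m₀ = 10,425 kg, m_f = 10,425 − 8,040 = 2,385 kg; Δv = 288×9.80665×ln(4.371) = 2824.3×1.4750 ≈ 4166 m/s.
Total Δv = 4407 + 4166 = 8573 m/s.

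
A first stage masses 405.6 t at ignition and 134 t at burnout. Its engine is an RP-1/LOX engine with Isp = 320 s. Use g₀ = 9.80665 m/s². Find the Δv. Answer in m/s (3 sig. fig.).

v_e = Isp · g₀ = 320 × 9.80665 = 3138.1 m/s.
By the Tsiolkovsky rocket equation, Δv = v_e · ln(m₀/m_f) = 3138.1 × ln(3.027) = 3138.1 × 1.1075 ≈ 3475.6 m/s.

Δv ≈ 3480 m/s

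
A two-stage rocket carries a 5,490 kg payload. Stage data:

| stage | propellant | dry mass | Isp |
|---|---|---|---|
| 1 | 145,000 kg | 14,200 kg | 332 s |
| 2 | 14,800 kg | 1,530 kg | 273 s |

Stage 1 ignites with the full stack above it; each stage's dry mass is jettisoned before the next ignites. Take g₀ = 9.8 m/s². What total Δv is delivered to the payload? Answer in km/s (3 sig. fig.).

Ignition mass of stage 1 = 145,000+14,200 + 14,800+1,530 + 5,490 = 181,020 kg.
Stage 1: m₀ = 181,020 kg, m_f = 181,020 − 145,000 = 36,020 kg; Δv = 332×9.8×ln(5.026) = 3253.6×1.6145 ≈ 5253 m/s.
Stage 2: m₀ = 21,820 kg, m_f = 21,820 − 14,800 = 7,020 kg; Δv = 273×9.8×ln(3.108) = 2675.4×1.1341 ≈ 3034 m/s.
Total Δv = 5253 + 3034 = 8287 m/s.

Δv ≈ 8.29 km/s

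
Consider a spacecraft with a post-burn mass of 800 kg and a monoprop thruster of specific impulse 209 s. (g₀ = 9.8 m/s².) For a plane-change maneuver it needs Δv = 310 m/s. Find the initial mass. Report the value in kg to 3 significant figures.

v_e = Isp · g₀ = 209 × 9.8 = 2048.2 m/s.
Rocket equation: m₀/m_f = exp(Δv / v_e) = exp(310 / 2048.2) = exp(0.1514) = 1.1634.
m₀ = m_f × 1.1634 = 800 × 1.1634 = 930.72 kg.

initial mass ≈ 931 kg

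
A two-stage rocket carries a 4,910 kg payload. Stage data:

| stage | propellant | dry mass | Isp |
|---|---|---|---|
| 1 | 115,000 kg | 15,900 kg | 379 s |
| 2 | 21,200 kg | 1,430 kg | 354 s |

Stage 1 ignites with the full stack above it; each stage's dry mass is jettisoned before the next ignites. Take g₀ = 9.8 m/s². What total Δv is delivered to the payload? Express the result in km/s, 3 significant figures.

Δv ≈ 9.90 km/s

Ignition mass of stage 1 = 115,000+15,900 + 21,200+1,430 + 4,910 = 158,440 kg.
Stage 1: m₀ = 158,440 kg, m_f = 158,440 − 115,000 = 43,440 kg; Δv = 379×9.8×ln(3.647) = 3714.2×1.2940 ≈ 4806 m/s.
Stage 2: m₀ = 27,540 kg, m_f = 27,540 − 21,200 = 6,340 kg; Δv = 354×9.8×ln(4.344) = 3469.2×1.4688 ≈ 5095 m/s.
Total Δv = 4806 + 5095 = 9901 m/s.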